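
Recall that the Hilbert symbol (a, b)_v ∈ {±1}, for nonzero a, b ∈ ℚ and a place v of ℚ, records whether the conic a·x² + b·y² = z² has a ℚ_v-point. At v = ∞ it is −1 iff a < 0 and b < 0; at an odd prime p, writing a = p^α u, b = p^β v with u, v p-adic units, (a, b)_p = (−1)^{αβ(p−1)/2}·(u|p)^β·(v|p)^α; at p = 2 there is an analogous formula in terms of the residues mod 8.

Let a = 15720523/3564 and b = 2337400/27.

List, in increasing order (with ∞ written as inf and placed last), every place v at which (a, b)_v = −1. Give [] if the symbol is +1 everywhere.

[3, 11, 29, 31]

Mod squares: a ≡ 3529097, b ≡ 70122. Check v ∈ {∞, 2, 3, 5, 7, 11, 13, 23, 29, 31, 37}.
v=2: v_2(a)=-2, v_2(b)=3; units ≡ 1, 5 (mod 8); ε·ε+αω+βω = 0·0+-2·1+3·0 ≡ 0  ⇒  (a,b)_2 = +1.
v=29: a=29^1·(≡13), b=29^1·(≡10) mod 29; (13|29)=+1, (10|29)=-1; (−1)^{1·1·14}·(+1)^1·(-1)^1 = -1.
v=3: a=3^-4·(≡2), b=3^-3·(≡1) mod 3; (2|3)=-1, (1|3)=+1; (−1)^{-4·-3·1}·(-1)^-3·(+1)^-4 = -1.
v=31: a=31^0·(≡11), b=31^1·(≡29) mod 31; (11|31)=-1, (29|31)=-1; (−1)^{0·1·15}·(-1)^1·(-1)^0 = -1.
v=37: a=37^1·(≡13), b=37^0·(≡26) mod 37; (13|37)=-1, (26|37)=+1; (−1)^{1·0·18}·(-1)^0·(+1)^1 = +1.
v=11: a=11^-1·(≡1), b=11^0·(≡2) mod 11; (1|11)=+1, (2|11)=-1; (−1)^{-1·0·5}·(+1)^0·(-1)^-1 = -1.
v=23: a=23^1·(≡13), b=23^0·(≡12) mod 23; (13|23)=+1, (12|23)=+1; (−1)^{1·0·11}·(+1)^0·(+1)^1 = +1.
v=∞: 3529097 > 0 and 70122 > 0  ⇒  (a,b)_∞ = +1.
v=5: a=5^0·(≡2), b=5^2·(≡3) mod 5; (2|5)=-1, (3|5)=-1; (−1)^{0·2·2}·(-1)^2·(-1)^0 = +1.
v=13: a=13^1·(≡12), b=13^1·(≡10) mod 13; (12|13)=+1, (10|13)=+1; (−1)^{1·1·6}·(+1)^1·(+1)^1 = +1.
v=7: a=7^2·(≡3), b=7^0·(≡5) mod 7; (3|7)=-1, (5|7)=-1; (−1)^{2·0·3}·(-1)^0·(-1)^2 = +1.
|Ram(3529097, 70122)| = 4, even; anisotropic at {3, 11, 29, 31}.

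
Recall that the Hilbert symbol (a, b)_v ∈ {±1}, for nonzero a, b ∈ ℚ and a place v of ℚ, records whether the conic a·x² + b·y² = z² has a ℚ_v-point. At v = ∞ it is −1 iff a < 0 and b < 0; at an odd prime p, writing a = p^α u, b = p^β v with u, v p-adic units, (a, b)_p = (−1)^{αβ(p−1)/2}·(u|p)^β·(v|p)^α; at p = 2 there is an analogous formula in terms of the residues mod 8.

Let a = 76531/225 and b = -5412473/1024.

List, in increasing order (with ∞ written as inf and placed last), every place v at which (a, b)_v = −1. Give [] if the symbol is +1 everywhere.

[2, 47]

(a, b) ≡ (91, -14993) mod (ℚ^×)²; places V = {2, 3, 5, 7, 11, 13, 19, 29, 47, ∞}.
(a,b)_2: α=0, β=-10; u≡3, v≡7 (mod 8); ε(u)ε(v)=1·1, αω(v)=0·0, βω(u)=-10·1; sum ≡ 1  ⇒  -1.
(a,b)_3: α=-2, u≡1; β=0, v≡1 (mod 3); (1|3)=+1, (1|3)=+1; sign (−1)^0·+1^0·+1^-2 = +1.
(a,b)_29: α=2, u≡16; β=1, v≡4 (mod 29); (16|29)=+1, (4|29)=+1; sign (−1)^0·+1^1·+1^2 = +1.
(a,b)_11: α=0, u≡3; β=1, v≡9 (mod 11); (3|11)=+1, (9|11)=+1; sign (−1)^0·+1^1·+1^0 = +1.
(a,b)_∞: sgn(91)=+, sgn(-14993)=−, so +1.
(a,b)_13: α=1, u≡6; β=0, v≡9 (mod 13); (6|13)=-1, (9|13)=+1; sign (−1)^0·-1^0·+1^1 = +1.
(a,b)_19: α=0, u≡13; β=2, v≡1 (mod 19); (13|19)=-1, (1|19)=+1; sign (−1)^0·-1^2·+1^0 = +1.
(a,b)_7: α=1, u≡6; β=0, v≡2 (mod 7); (6|7)=-1, (2|7)=+1; sign (−1)^0·-1^0·+1^1 = +1.
(a,b)_47: α=0, u≡22; β=1, v≡15 (mod 47); (22|47)=-1, (15|47)=-1; sign (−1)^0·-1^1·-1^0 = -1.
(a,b)_5: α=-2, u≡4; β=0, v≡3 (mod 5); (4|5)=+1, (3|5)=-1; sign (−1)^0·+1^0·-1^-2 = +1.
Ram(91, -14993) = {2, 47}; no ℚ_2-point on the conic.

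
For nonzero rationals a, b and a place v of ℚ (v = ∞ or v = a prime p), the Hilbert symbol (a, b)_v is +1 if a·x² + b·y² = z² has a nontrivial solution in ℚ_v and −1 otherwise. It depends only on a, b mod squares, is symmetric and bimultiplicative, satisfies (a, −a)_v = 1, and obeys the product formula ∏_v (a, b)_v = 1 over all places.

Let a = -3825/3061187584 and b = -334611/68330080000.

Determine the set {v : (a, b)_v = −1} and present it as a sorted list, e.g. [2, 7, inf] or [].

[2, inf]

(a, b) ≡ (-17, -357) mod (ℚ^×)²; places V = {2, 3, 5, 7, 13, 17, 19, ∞}.
(a,b)_2: α=-10, β=-8; u≡7, v≡3 (mod 8); ε(u)ε(v)=1·1, αω(v)=-10·1, βω(u)=-8·0; sum ≡ 1  ⇒  -1.
(a,b)_17: α=1, u≡2; β=1, v≡2 (mod 17); (2|17)=+1, (2|17)=+1; sign (−1)^0·+1^1·+1^1 = +1.
(a,b)_19: α=-2, u≡18; β=-2, v≡11 (mod 19); (18|19)=-1, (11|19)=+1; sign (−1)^0·-1^-2·+1^-2 = +1.
(a,b)_7: α=-2, u≡4; β=-1, v≡6 (mod 7); (4|7)=+1, (6|7)=-1; sign (−1)^0·+1^-1·-1^-2 = +1.
(a,b)_5: α=2, u≡3; β=-4, v≡3 (mod 5); (3|5)=-1, (3|5)=-1; sign (−1)^0·-1^-4·-1^2 = +1.
(a,b)_3: α=2, u≡1; β=9, v≡1 (mod 3); (1|3)=+1, (1|3)=+1; sign (−1)^0·+1^9·+1^2 = +1.
(a,b)_13: α=-2, u≡3; β=-2, v≡8 (mod 13); (3|13)=+1, (8|13)=-1; sign (−1)^0·+1^-2·-1^-2 = +1.
(a,b)_∞: sgn(-17)=−, sgn(-357)=−, so -1.
|Ram(-17, -357)| = 2, even; anisotropic at {2, ∞}.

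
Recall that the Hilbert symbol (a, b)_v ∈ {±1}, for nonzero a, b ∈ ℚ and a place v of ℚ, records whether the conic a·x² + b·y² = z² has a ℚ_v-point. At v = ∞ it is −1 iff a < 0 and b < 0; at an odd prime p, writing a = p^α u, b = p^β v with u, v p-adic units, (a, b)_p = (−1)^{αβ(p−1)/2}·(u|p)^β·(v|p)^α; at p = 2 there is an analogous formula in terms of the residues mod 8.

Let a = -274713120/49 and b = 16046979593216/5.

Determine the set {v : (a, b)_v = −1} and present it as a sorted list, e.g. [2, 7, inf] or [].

[11, 13, 41, 53]

(a, b) ≡ (-211970, 78354392545) mod (ℚ^×)²; places V = {2, 3, 5, 7, 11, 13, 29, 37, 41, 47, 53, ∞}.
(a,b)_41: α=1, u≡8; β=1, v≡34 (mod 41); (8|41)=+1, (34|41)=-1; sign (−1)^0·+1^1·-1^1 = -1.
(a,b)_29: α=0, u≡20; β=1, v≡16 (mod 29); (20|29)=+1, (16|29)=+1; sign (−1)^0·+1^1·+1^0 = +1.
(a,b)_5: α=1, u≡4; β=-1, v≡1 (mod 5); (4|5)=+1, (1|5)=+1; sign (−1)^0·+1^-1·+1^1 = +1.
(a,b)_13: α=0, u≡2; β=1, v≡7 (mod 13); (2|13)=-1, (7|13)=-1; sign (−1)^0·-1^1·-1^0 = -1.
(a,b)_∞: sgn(-211970)=−, sgn(78354392545)=+, so +1.
(a,b)_37: α=0, u≡28; β=1, v≡17 (mod 37); (28|37)=+1, (17|37)=-1; sign (−1)^0·+1^1·-1^0 = +1.
(a,b)_47: α=1, u≡27; β=1, v≡23 (mod 47); (27|47)=+1, (23|47)=-1; sign (−1)^1·+1^1·-1^1 = +1.
(a,b)_53: α=0, u≡32; β=1, v≡4 (mod 53); (32|53)=-1, (4|53)=+1; sign (−1)^0·-1^1·+1^0 = -1.
(a,b)_7: α=-2, u≡4; β=0, v≡1 (mod 7); (4|7)=+1, (1|7)=+1; sign (−1)^0·+1^0·+1^-2 = +1.
(a,b)_11: α=1, u≡8; β=1, v≡8 (mod 11); (8|11)=-1, (8|11)=-1; sign (−1)^1·-1^1·-1^1 = -1.
(a,b)_3: α=4, u≡1; β=0, v≡1 (mod 3); (1|3)=+1, (1|3)=+1; sign (−1)^0·+1^0·+1^4 = +1.
(a,b)_2: α=5, β=10; u≡7, v≡1 (mod 8); ε(u)ε(v)=1·0, αω(v)=5·0, βω(u)=10·0; sum ≡ 0  ⇒  +1.
(-211970, 78354392545 / ℚ) ramifies at {11, 13, 41, 53}: a division algebra.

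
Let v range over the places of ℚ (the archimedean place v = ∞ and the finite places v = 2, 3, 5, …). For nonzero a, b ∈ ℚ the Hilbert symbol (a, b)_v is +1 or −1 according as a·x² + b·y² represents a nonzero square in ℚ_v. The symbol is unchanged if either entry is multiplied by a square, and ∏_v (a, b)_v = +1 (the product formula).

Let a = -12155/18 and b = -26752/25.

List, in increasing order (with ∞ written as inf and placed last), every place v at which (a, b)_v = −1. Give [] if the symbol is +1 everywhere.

[2, 5, 13, 17, 19, inf]

Mod squares: a ≡ -24310, b ≡ -418. Check v ∈ {∞, 2, 3, 5, 11, 13, 17, 19}.
v=19: a=19^0·(≡14), b=19^1·(≡6) mod 19; (14|19)=-1, (6|19)=+1; (−1)^{0·1·9}·(-1)^1·(+1)^0 = -1.
v=17: a=17^1·(≡16), b=17^0·(≡5) mod 17; (16|17)=+1, (5|17)=-1; (−1)^{1·0·8}·(+1)^0·(-1)^1 = -1.
v=13: a=13^1·(≡8), b=13^0·(≡11) mod 13; (8|13)=-1, (11|13)=-1; (−1)^{1·0·6}·(-1)^0·(-1)^1 = -1.
v=11: a=11^1·(≡4), b=11^1·(≡7) mod 11; (4|11)=+1, (7|11)=-1; (−1)^{1·1·5}·(+1)^1·(-1)^1 = +1.
v=∞: -24310 < 0 and -418 < 0  ⇒  (a,b)_∞ = -1.
v=5: a=5^1·(≡3), b=5^-2·(≡3) mod 5; (3|5)=-1, (3|5)=-1; (−1)^{1·-2·2}·(-1)^-2·(-1)^1 = -1.
v=2: v_2(a)=-1, v_2(b)=7; units ≡ 5, 7 (mod 8); ε·ε+αω+βω = 0·1+-1·0+7·1 ≡ 1  ⇒  (a,b)_2 = -1.
v=3: a=3^-2·(≡2), b=3^0·(≡2) mod 3; (2|3)=-1, (2|3)=-1; (−1)^{-2·0·1}·(-1)^0·(-1)^-2 = +1.
Ram(-24310, -418) = {2, 5, 13, 17, 19, ∞}; no ℚ_2-point on the conic.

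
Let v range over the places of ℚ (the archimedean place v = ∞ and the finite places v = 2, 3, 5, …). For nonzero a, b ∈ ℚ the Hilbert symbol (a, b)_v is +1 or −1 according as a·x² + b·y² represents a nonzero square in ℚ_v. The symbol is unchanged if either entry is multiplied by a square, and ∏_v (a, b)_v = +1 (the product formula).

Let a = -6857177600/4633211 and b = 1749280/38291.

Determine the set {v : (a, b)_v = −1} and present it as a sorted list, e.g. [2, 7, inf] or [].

[2, 13]

Mod squares: a ≡ -286, b ≡ 1430. Check v ∈ {∞, 2, 5, 7, 11, 13, 29, 59}.
v=5: a=5^2·(≡1), b=5^1·(≡1) mod 5; (1|5)=+1, (1|5)=+1; (−1)^{2·1·2}·(+1)^1·(+1)^2 = +1.
v=7: a=7^2·(≡2), b=7^0·(≡1) mod 7; (2|7)=+1, (1|7)=+1; (−1)^{2·0·3}·(+1)^0·(+1)^2 = +1.
v=2: v_2(a)=9, v_2(b)=5; units ≡ 1, 3 (mod 8); ε·ε+αω+βω = 0·1+9·1+5·0 ≡ 1  ⇒  (a,b)_2 = -1.
v=11: a=11^-3·(≡7), b=11^-1·(≡1) mod 11; (7|11)=-1, (1|11)=+1; (−1)^{-3·-1·5}·(-1)^-1·(+1)^-3 = +1.
v=59: a=59^-2·(≡48), b=59^-2·(≡58) mod 59; (48|59)=+1, (58|59)=-1; (−1)^{-2·-2·29}·(+1)^-2·(-1)^-2 = +1.
v=13: a=13^1·(≡9), b=13^1·(≡6) mod 13; (9|13)=+1, (6|13)=-1; (−1)^{1·1·6}·(+1)^1·(-1)^1 = -1.
v=∞: -286 < 0 and 1430 > 0  ⇒  (a,b)_∞ = +1.
v=29: a=29^2·(≡6), b=29^2·(≡23) mod 29; (6|29)=+1, (23|29)=+1; (−1)^{2·2·14}·(+1)^2·(+1)^2 = +1.
Ram(-286, 1430) = {2, 13}; no ℚ_2-point on the conic.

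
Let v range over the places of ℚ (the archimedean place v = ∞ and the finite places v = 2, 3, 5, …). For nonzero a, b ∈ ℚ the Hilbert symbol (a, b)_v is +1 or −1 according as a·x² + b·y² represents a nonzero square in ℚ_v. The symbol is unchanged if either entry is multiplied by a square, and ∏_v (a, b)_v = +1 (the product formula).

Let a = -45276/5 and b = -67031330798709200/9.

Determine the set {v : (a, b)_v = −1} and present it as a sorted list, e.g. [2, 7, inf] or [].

Mod squares: a ≡ -1155, b ≡ -77. Check v ∈ {∞, 2, 3, 5, 7, 11, 17, 23}.
v=∞: -1155 < 0 and -77 < 0  ⇒  (a,b)_∞ = -1.
v=2: v_2(a)=2, v_2(b)=4; units ≡ 5, 3 (mod 8); ε·ε+αω+βω = 0·1+2·1+4·1 ≡ 0  ⇒  (a,b)_2 = +1.
v=11: a=11^1·(≡4), b=11^3·(≡3) mod 11; (4|11)=+1, (3|11)=+1; (−1)^{1·3·5}·(+1)^3·(+1)^1 = -1.
v=17: a=17^0·(≡16), b=17^2·(≡16) mod 17; (16|17)=+1, (16|17)=+1; (−1)^{0·2·8}·(+1)^2·(+1)^0 = +1.
v=7: a=7^3·(≡3), b=7^7·(≡3) mod 7; (3|7)=-1, (3|7)=-1; (−1)^{3·7·3}·(-1)^7·(-1)^3 = -1.
v=23: a=23^0·(≡16), b=23^2·(≡11) mod 23; (16|23)=+1, (11|23)=-1; (−1)^{0·2·11}·(+1)^2·(-1)^0 = +1.
v=5: a=5^-1·(≡4), b=5^2·(≡3) mod 5; (4|5)=+1, (3|5)=-1; (−1)^{-1·2·2}·(+1)^2·(-1)^-1 = -1.
v=3: a=3^1·(≡2), b=3^-2·(≡1) mod 3; (2|3)=-1, (1|3)=+1; (−1)^{1·-2·1}·(-1)^-2·(+1)^1 = +1.
(-1155, -77 / ℚ) ramifies at {5, 7, 11, ∞}: a division algebra.

[5, 7, 11, inf]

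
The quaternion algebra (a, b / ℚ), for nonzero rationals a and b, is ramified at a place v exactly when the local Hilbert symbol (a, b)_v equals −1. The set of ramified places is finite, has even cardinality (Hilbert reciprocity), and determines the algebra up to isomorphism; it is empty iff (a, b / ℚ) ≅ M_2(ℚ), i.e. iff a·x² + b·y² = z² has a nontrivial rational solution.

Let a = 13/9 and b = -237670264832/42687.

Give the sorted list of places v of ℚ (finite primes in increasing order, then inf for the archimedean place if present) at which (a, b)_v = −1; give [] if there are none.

[11, 31]

(a, b) ≡ (13, -75361) mod (ℚ^×)²; places V = {2, 3, 7, 11, 13, 17, 31, ∞}.
(a,b)_3: α=-2, u≡1; β=-4, v≡2 (mod 3); (1|3)=+1, (2|3)=-1; sign (−1)^0·+1^-4·-1^-2 = +1.
(a,b)_∞: sgn(13)=+, sgn(-75361)=−, so +1.
(a,b)_7: α=0, u≡3; β=4, v≡4 (mod 7); (3|7)=-1, (4|7)=+1; sign (−1)^0·-1^4·+1^0 = +1.
(a,b)_17: α=0, u≡9; β=-1, v≡9 (mod 17); (9|17)=+1, (9|17)=+1; sign (−1)^0·+1^-1·+1^0 = +1.
(a,b)_2: α=0, β=12; u≡5, v≡7 (mod 8); ε(u)ε(v)=0·1, αω(v)=0·0, βω(u)=12·1; sum ≡ 0  ⇒  +1.
(a,b)_31: α=0, u≡29; β=-1, v≡25 (mod 31); (29|31)=-1, (25|31)=+1; sign (−1)^0·-1^-1·+1^0 = -1.
(a,b)_11: α=0, u≡10; β=1, v≡2 (mod 11); (10|11)=-1, (2|11)=-1; sign (−1)^0·-1^1·-1^0 = -1.
(a,b)_13: α=1, u≡3; β=3, v≡12 (mod 13); (3|13)=+1, (12|13)=+1; sign (−1)^0·+1^3·+1^1 = +1.
(13, -75361 / ℚ) ramifies at {11, 31}: a division algebra.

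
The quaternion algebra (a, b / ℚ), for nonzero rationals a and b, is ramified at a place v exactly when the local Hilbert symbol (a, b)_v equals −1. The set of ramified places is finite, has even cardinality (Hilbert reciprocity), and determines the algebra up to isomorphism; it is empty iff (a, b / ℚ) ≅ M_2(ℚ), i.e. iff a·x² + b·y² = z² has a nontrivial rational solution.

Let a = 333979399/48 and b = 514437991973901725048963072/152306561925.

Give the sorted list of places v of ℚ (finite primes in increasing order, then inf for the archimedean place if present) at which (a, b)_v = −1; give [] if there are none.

(a, b) ≡ (596037, 4836279) mod (ℚ^×)²; places V = {2, 3, 5, 7, 11, 13, 17, 19, 23, 29, 31, 37, 41, ∞}.
(a,b)_7: α=0, u≡2; β=-1, v≡2 (mod 7); (2|7)=+1, (2|7)=+1; sign (−1)^0·+1^-1·+1^0 = +1.
(a,b)_41: α=2, u≡40; β=2, v≡40 (mod 41); (40|41)=+1, (40|41)=+1; sign (−1)^0·+1^2·+1^2 = +1.
(a,b)_29: α=1, u≡21; β=2, v≡5 (mod 29); (21|29)=-1, (5|29)=+1; sign (−1)^0·-1^2·+1^1 = +1.
(a,b)_19: α=0, u≡4; β=1, v≡1 (mod 19); (4|19)=+1, (1|19)=+1; sign (−1)^0·+1^1·+1^0 = +1.
(a,b)_13: α=1, u≡5; β=2, v≡8 (mod 13); (5|13)=-1, (8|13)=-1; sign (−1)^0·-1^2·-1^1 = -1.
(a,b)_2: α=-4, β=16; u≡5, v≡7 (mod 8); ε(u)ε(v)=0·1, αω(v)=-4·0, βω(u)=16·1; sum ≡ 0  ⇒  +1.
(a,b)_5: α=0, u≡3; β=-2, v≡1 (mod 5); (3|5)=-1, (1|5)=+1; sign (−1)^0·-1^-2·+1^0 = +1.
(a,b)_17: α=1, u≡11; β=-3, v≡8 (mod 17); (11|17)=-1, (8|17)=+1; sign (−1)^0·-1^-3·+1^1 = -1.
(a,b)_11: α=0, u≡7; β=6, v≡2 (mod 11); (7|11)=-1, (2|11)=-1; sign (−1)^0·-1^6·-1^0 = +1.
(a,b)_31: α=1, u≡4; β=1, v≡3 (mod 31); (4|31)=+1, (3|31)=-1; sign (−1)^1·+1^1·-1^1 = +1.
(a,b)_37: α=0, u≡21; β=2, v≡25 (mod 37); (21|37)=+1, (25|37)=+1; sign (−1)^0·+1^2·+1^0 = +1.
(a,b)_∞: sgn(596037)=+, sgn(4836279)=+, so +1.
(a,b)_23: α=0, u≡5; β=1, v≡7 (mod 23); (5|23)=-1, (7|23)=-1; sign (−1)^0·-1^1·-1^0 = -1.
(a,b)_3: α=-1, u≡1; β=-11, v≡1 (mod 3); (1|3)=+1, (1|3)=+1; sign (−1)^1·+1^-11·+1^-1 = -1.
|Ram(596037, 4836279)| = 4, even; anisotropic at {3, 13, 17, 23}.

[3, 13, 17, 23]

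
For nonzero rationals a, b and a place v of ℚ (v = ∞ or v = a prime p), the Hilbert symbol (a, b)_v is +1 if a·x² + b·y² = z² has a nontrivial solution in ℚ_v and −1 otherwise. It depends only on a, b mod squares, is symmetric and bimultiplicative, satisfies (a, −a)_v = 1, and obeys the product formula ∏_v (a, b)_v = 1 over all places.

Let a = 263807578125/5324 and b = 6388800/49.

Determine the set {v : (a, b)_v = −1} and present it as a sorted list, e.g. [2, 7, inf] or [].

[5, 11, 13, 19]

Mod squares: a ≡ 421135, b ≡ 33. Check v ∈ {∞, 2, 3, 5, 7, 11, 13, 19, 31}.
v=3: a=3^2·(≡1), b=3^1·(≡2) mod 3; (1|3)=+1, (2|3)=-1; (−1)^{2·1·1}·(+1)^1·(-1)^2 = +1.
v=7: a=7^2·(≡1), b=7^-2·(≡5) mod 7; (1|7)=+1, (5|7)=-1; (−1)^{2·-2·3}·(+1)^-2·(-1)^2 = +1.
v=∞: 421135 > 0 and 33 > 0  ⇒  (a,b)_∞ = +1.
v=5: a=5^7·(≡3), b=5^2·(≡3) mod 5; (3|5)=-1, (3|5)=-1; (−1)^{7·2·2}·(-1)^2·(-1)^7 = -1.
v=19: a=19^1·(≡7), b=19^0·(≡8) mod 19; (7|19)=+1, (8|19)=-1; (−1)^{1·0·9}·(+1)^0·(-1)^1 = -1.
v=31: a=31^1·(≡16), b=31^0·(≡4) mod 31; (16|31)=+1, (4|31)=+1; (−1)^{1·0·15}·(+1)^0·(+1)^1 = +1.
v=11: a=11^-3·(≡9), b=11^3·(≡3) mod 11; (9|11)=+1, (3|11)=+1; (−1)^{-3·3·5}·(+1)^3·(+1)^-3 = -1.
v=2: v_2(a)=-2, v_2(b)=6; units ≡ 7, 1 (mod 8); ε·ε+αω+βω = 1·0+-2·0+6·0 ≡ 0  ⇒  (a,b)_2 = +1.
v=13: a=13^1·(≡1), b=13^0·(≡8) mod 13; (1|13)=+1, (8|13)=-1; (−1)^{1·0·6}·(+1)^0·(-1)^1 = -1.
|Ram(421135, 33)| = 4, even; anisotropic at {5, 11, 13, 19}.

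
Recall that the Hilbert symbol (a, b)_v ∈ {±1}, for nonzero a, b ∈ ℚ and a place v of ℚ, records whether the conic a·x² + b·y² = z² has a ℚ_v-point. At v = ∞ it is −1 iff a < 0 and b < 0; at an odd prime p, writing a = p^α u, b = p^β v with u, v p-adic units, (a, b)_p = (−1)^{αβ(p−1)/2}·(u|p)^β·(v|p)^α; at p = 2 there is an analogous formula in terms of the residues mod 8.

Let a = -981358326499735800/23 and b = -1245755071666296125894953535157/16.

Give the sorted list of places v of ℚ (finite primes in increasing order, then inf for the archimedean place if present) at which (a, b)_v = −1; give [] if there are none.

[7, 17, 47, inf]

(a, b) ≡ (-18354, -500973) mod (ℚ^×)²; places V = {2, 3, 5, 7, 11, 17, 19, 23, 47, ∞}.
(a,b)_2: α=3, β=-4; u≡7, v≡3 (mod 8); ε(u)ε(v)=1·1, αω(v)=3·1, βω(u)=-4·0; sum ≡ 0  ⇒  +1.
(a,b)_23: α=-1, u≡10; β=2, v≡8 (mod 23); (10|23)=-1, (8|23)=+1; sign (−1)^0·-1^2·+1^-1 = +1.
(a,b)_17: α=2, u≡3; β=3, v≡9 (mod 17); (3|17)=-1, (9|17)=+1; sign (−1)^0·-1^3·+1^2 = -1.
(a,b)_∞: sgn(-18354)=−, sgn(-500973)=−, so -1.
(a,b)_7: α=3, u≡3; β=8, v≡5 (mod 7); (3|7)=-1, (5|7)=-1; sign (−1)^0·-1^8·-1^3 = -1.
(a,b)_3: α=3, u≡2; β=5, v≡1 (mod 3); (2|3)=-1, (1|3)=+1; sign (−1)^1·-1^5·+1^3 = +1.
(a,b)_19: α=3, u≡12; β=5, v≡6 (mod 19); (12|19)=-1, (6|19)=+1; sign (−1)^1·-1^5·+1^3 = +1.
(a,b)_11: α=2, u≡5; β=3, v≡8 (mod 11); (5|11)=+1, (8|11)=-1; sign (−1)^0·+1^3·-1^2 = +1.
(a,b)_47: α=2, u≡44; β=3, v≡43 (mod 47); (44|47)=-1, (43|47)=-1; sign (−1)^0·-1^3·-1^2 = -1.
(a,b)_5: α=2, u≡1; β=0, v≡3 (mod 5); (1|5)=+1, (3|5)=-1; sign (−1)^0·+1^0·-1^2 = +1.
Ram(-18354, -500973) = {7, 17, 47, ∞}; no ℚ_7-point on the conic.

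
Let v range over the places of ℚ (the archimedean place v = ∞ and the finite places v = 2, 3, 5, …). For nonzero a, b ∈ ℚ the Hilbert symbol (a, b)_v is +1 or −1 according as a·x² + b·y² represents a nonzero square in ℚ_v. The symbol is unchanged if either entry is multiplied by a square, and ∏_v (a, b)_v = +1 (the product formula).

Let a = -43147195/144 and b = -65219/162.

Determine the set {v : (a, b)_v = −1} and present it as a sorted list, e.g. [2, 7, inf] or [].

Mod squares: a ≡ -880555, b ≡ -22. Check v ∈ {∞, 2, 3, 5, 7, 11, 13, 19, 23, 31}.
v=5: a=5^1·(≡4), b=5^0·(≡3) mod 5; (4|5)=+1, (3|5)=-1; (−1)^{1·0·2}·(+1)^0·(-1)^1 = -1.
v=19: a=19^1·(≡15), b=19^0·(≡16) mod 19; (15|19)=-1, (16|19)=+1; (−1)^{1·0·9}·(-1)^0·(+1)^1 = +1.
v=23: a=23^1·(≡5), b=23^0·(≡9) mod 23; (5|23)=-1, (9|23)=+1; (−1)^{1·0·11}·(-1)^0·(+1)^1 = +1.
v=13: a=13^1·(≡2), b=13^0·(≡9) mod 13; (2|13)=-1, (9|13)=+1; (−1)^{1·0·6}·(-1)^0·(+1)^1 = +1.
v=∞: -880555 < 0 and -22 < 0  ⇒  (a,b)_∞ = -1.
v=31: a=31^1·(≡26), b=31^0·(≡14) mod 31; (26|31)=-1, (14|31)=+1; (−1)^{1·0·15}·(-1)^0·(+1)^1 = +1.
v=7: a=7^2·(≡6), b=7^2·(≡6) mod 7; (6|7)=-1, (6|7)=-1; (−1)^{2·2·3}·(-1)^2·(-1)^2 = +1.
v=3: a=3^-2·(≡2), b=3^-4·(≡2) mod 3; (2|3)=-1, (2|3)=-1; (−1)^{-2·-4·1}·(-1)^-4·(-1)^-2 = +1.
v=11: a=11^0·(≡8), b=11^3·(≡9) mod 11; (8|11)=-1, (9|11)=+1; (−1)^{0·3·5}·(-1)^3·(+1)^0 = -1.
v=2: v_2(a)=-4, v_2(b)=-1; units ≡ 5, 5 (mod 8); ε·ε+αω+βω = 0·0+-4·1+-1·1 ≡ 1  ⇒  (a,b)_2 = -1.
|Ram(-880555, -22)| = 4, even; anisotropic at {2, 5, 11, ∞}.

[2, 5, 11, inf]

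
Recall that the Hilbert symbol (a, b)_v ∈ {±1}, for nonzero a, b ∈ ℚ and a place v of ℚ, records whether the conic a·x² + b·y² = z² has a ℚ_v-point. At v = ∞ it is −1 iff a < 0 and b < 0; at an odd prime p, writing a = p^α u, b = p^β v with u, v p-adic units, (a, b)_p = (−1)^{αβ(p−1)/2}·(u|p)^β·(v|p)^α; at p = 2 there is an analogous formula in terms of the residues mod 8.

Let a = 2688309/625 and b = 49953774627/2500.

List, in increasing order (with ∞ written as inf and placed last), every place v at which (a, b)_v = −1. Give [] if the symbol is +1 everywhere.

Mod squares: a ≡ 33189, b ≡ 1708347. Check v ∈ {∞, 2, 3, 5, 13, 17, 19, 23, 37, 41, 43}.
v=23: a=23^1·(≡5), b=23^0·(≡11) mod 23; (5|23)=-1, (11|23)=-1; (−1)^{1·0·11}·(-1)^0·(-1)^1 = -1.
v=37: a=37^1·(≡12), b=37^0·(≡14) mod 37; (12|37)=+1, (14|37)=-1; (−1)^{1·0·18}·(+1)^0·(-1)^1 = -1.
v=43: a=43^0·(≡9), b=43^1·(≡21) mod 43; (9|43)=+1, (21|43)=+1; (−1)^{0·1·21}·(+1)^1·(+1)^0 = +1.
v=41: a=41^0·(≡39), b=41^1·(≡35) mod 41; (39|41)=+1, (35|41)=-1; (−1)^{0·1·20}·(+1)^1·(-1)^0 = +1.
v=∞: 33189 > 0 and 1708347 > 0  ⇒  (a,b)_∞ = +1.
v=2: v_2(a)=0, v_2(b)=-2; units ≡ 5, 3 (mod 8); ε·ε+αω+βω = 0·1+0·1+-2·1 ≡ 0  ⇒  (a,b)_2 = +1.
v=3: a=3^5·(≡2), b=3^5·(≡1) mod 3; (2|3)=-1, (1|3)=+1; (−1)^{5·5·1}·(-1)^5·(+1)^5 = +1.
v=13: a=13^1·(≡2), b=13^0·(≡4) mod 13; (2|13)=-1, (4|13)=+1; (−1)^{1·0·6}·(-1)^0·(+1)^1 = +1.
v=5: a=5^-4·(≡4), b=5^-4·(≡3) mod 5; (4|5)=+1, (3|5)=-1; (−1)^{-4·-4·2}·(+1)^-4·(-1)^-4 = +1.
v=17: a=17^0·(≡5), b=17^1·(≡4) mod 17; (5|17)=-1, (4|17)=+1; (−1)^{0·1·8}·(-1)^1·(+1)^0 = -1.
v=19: a=19^0·(≡10), b=19^3·(≡4) mod 19; (10|19)=-1, (4|19)=+1; (−1)^{0·3·9}·(-1)^3·(+1)^0 = -1.
(33189, 1708347 / ℚ) ramifies at {17, 19, 23, 37}: a division algebra.

[17, 19, 23, 37]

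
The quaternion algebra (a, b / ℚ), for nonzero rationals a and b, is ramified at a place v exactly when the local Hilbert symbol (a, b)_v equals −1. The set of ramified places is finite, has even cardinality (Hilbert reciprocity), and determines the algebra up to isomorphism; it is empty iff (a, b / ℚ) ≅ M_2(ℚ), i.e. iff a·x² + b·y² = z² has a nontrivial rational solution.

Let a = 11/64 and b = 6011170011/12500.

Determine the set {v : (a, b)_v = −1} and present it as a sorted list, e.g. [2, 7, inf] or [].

Mod squares: a ≡ 11, b ≡ 95. Check v ∈ {∞, 2, 3, 5, 7, 11, 19}.
v=11: a=11^1·(≡5), b=11^4·(≡10) mod 11; (5|11)=+1, (10|11)=-1; (−1)^{1·4·5}·(+1)^4·(-1)^1 = -1.
v=∞: 11 > 0 and 95 > 0  ⇒  (a,b)_∞ = +1.
v=7: a=7^0·(≡4), b=7^4·(≡1) mod 7; (4|7)=+1, (1|7)=+1; (−1)^{0·4·3}·(+1)^4·(+1)^0 = +1.
v=2: v_2(a)=-6, v_2(b)=-2; units ≡ 3, 7 (mod 8); ε·ε+αω+βω = 1·1+-6·0+-2·1 ≡ 1  ⇒  (a,b)_2 = -1.
v=19: a=19^0·(≡7), b=19^1·(≡5) mod 19; (7|19)=+1, (5|19)=+1; (−1)^{0·1·9}·(+1)^1·(+1)^0 = +1.
v=3: a=3^0·(≡2), b=3^2·(≡2) mod 3; (2|3)=-1, (2|3)=-1; (−1)^{0·2·1}·(-1)^2·(-1)^0 = +1.
v=5: a=5^0·(≡4), b=5^-5·(≡4) mod 5; (4|5)=+1, (4|5)=+1; (−1)^{0·-5·2}·(+1)^-5·(+1)^0 = +1.
(11, 95 / ℚ) ramifies at {2, 11}: a division algebra.

[2, 11]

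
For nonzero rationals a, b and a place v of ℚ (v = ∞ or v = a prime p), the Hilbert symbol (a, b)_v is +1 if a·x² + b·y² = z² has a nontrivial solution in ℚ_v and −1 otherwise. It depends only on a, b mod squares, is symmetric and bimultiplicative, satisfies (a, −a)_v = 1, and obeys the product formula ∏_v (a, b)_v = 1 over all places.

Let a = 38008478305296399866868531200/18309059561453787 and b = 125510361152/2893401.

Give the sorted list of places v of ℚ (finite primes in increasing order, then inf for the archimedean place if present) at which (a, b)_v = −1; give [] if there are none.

[3, 13]

(a, b) ≡ (1131, 7337) mod (ℚ^×)²; places V = {2, 3, 5, 7, 11, 13, 23, 29, 47, ∞}.
(a,b)_29: α=3, u≡17; β=1, v≡17 (mod 29); (17|29)=-1, (17|29)=-1; sign (−1)^0·-1^1·-1^3 = +1.
(a,b)_2: α=20, β=6; u≡3, v≡1 (mod 8); ε(u)ε(v)=1·0, αω(v)=20·0, βω(u)=6·1; sum ≡ 0  ⇒  +1.
(a,b)_11: α=6, u≡3; β=3, v≡10 (mod 11); (3|11)=+1, (10|11)=-1; sign (−1)^0·+1^3·-1^6 = +1.
(a,b)_∞: sgn(1131)=+, sgn(7337)=+, so +1.
(a,b)_5: α=2, u≡4; β=0, v≡2 (mod 5); (4|5)=+1, (2|5)=-1; sign (−1)^0·+1^0·-1^2 = +1.
(a,b)_47: α=4, u≡1; β=2, v≡44 (mod 47); (1|47)=+1, (44|47)=-1; sign (−1)^0·+1^2·-1^4 = +1.
(a,b)_7: α=-4, u≡2; β=-2, v≡2 (mod 7); (2|7)=+1, (2|7)=+1; sign (−1)^0·+1^-2·+1^-4 = +1.
(a,b)_23: α=2, u≡16; β=1, v≡21 (mod 23); (16|23)=+1, (21|23)=-1; sign (−1)^0·+1^1·-1^2 = +1.
(a,b)_3: α=-27, u≡2; β=-10, v≡2 (mod 3); (2|3)=-1, (2|3)=-1; sign (−1)^0·-1^-10·-1^-27 = -1.
(a,b)_13: α=1, u≡9; β=0, v≡5 (mod 13); (9|13)=+1, (5|13)=-1; sign (−1)^0·+1^0·-1^1 = -1.
Ram(1131, 7337) = {3, 13}; no ℚ_3-point on the conic.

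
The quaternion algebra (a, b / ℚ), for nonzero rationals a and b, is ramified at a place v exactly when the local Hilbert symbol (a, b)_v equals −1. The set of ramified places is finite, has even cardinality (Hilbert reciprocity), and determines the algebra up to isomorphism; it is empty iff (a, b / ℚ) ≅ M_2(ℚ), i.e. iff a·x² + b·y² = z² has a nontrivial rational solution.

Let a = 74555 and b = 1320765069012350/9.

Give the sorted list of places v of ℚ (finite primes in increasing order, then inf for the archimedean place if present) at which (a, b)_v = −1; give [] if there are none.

Mod squares: a ≡ 74555, b ≡ 1406. Check v ∈ {∞, 2, 3, 5, 13, 19, 31, 37}.
v=31: a=31^1·(≡18), b=31^2·(≡26) mod 31; (18|31)=+1, (26|31)=-1; (−1)^{1·2·15}·(+1)^2·(-1)^1 = -1.
v=5: a=5^1·(≡1), b=5^2·(≡1) mod 5; (1|5)=+1, (1|5)=+1; (−1)^{1·2·2}·(+1)^2·(+1)^1 = +1.
v=19: a=19^0·(≡18), b=19^1·(≡11) mod 19; (18|19)=-1, (11|19)=+1; (−1)^{0·1·9}·(-1)^1·(+1)^0 = -1.
v=13: a=13^1·(≡2), b=13^4·(≡11) mod 13; (2|13)=-1, (11|13)=-1; (−1)^{1·4·6}·(-1)^4·(-1)^1 = -1.
v=3: a=3^0·(≡2), b=3^-2·(≡2) mod 3; (2|3)=-1, (2|3)=-1; (−1)^{0·-2·1}·(-1)^-2·(-1)^0 = +1.
v=37: a=37^1·(≡17), b=37^3·(≡33) mod 37; (17|37)=-1, (33|37)=+1; (−1)^{1·3·18}·(-1)^3·(+1)^1 = -1.
v=2: v_2(a)=0, v_2(b)=1; units ≡ 3, 7 (mod 8); ε·ε+αω+βω = 1·1+0·0+1·1 ≡ 0  ⇒  (a,b)_2 = +1.
v=∞: 74555 > 0 and 1406 > 0  ⇒  (a,b)_∞ = +1.
(74555, 1406 / ℚ) ramifies at {13, 19, 31, 37}: a division algebra.

[13, 19, 31, 37]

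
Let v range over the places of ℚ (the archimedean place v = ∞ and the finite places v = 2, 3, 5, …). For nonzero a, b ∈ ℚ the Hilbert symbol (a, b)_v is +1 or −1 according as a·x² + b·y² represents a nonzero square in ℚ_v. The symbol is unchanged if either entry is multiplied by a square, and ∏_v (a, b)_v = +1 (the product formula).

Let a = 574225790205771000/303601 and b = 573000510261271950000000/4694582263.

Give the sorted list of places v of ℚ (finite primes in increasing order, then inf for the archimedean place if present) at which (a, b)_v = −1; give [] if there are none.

Mod squares: a ≡ 110, b ≡ 546. Check v ∈ {∞, 2, 3, 5, 7, 11, 13, 17, 19, 29, 47, 53}.
v=11: a=11^3·(≡2), b=11^6·(≡7) mod 11; (2|11)=-1, (7|11)=-1; (−1)^{3·6·5}·(-1)^6·(-1)^3 = -1.
v=3: a=3^12·(≡2), b=3^11·(≡2) mod 3; (2|3)=-1, (2|3)=-1; (−1)^{12·11·1}·(-1)^11·(-1)^12 = -1.
v=47: a=47^0·(≡4), b=47^-2·(≡41) mod 47; (4|47)=+1, (41|47)=-1; (−1)^{0·-2·23}·(+1)^-2·(-1)^0 = +1.
v=19: a=19^-2·(≡10), b=19^-2·(≡12) mod 19; (10|19)=-1, (12|19)=-1; (−1)^{-2·-2·9}·(-1)^-2·(-1)^-2 = +1.
v=13: a=13^0·(≡2), b=13^1·(≡10) mod 13; (2|13)=-1, (10|13)=+1; (−1)^{0·1·6}·(-1)^1·(+1)^0 = -1.
v=53: a=53^2·(≡15), b=53^2·(≡40) mod 53; (15|53)=+1, (40|53)=+1; (−1)^{2·2·26}·(+1)^2·(+1)^2 = +1.
v=∞: 110 > 0 and 546 > 0  ⇒  (a,b)_∞ = +1.
v=17: a=17^2·(≡1), b=17^0·(≡15) mod 17; (1|17)=+1, (15|17)=+1; (−1)^{2·0·8}·(+1)^0·(+1)^2 = +1.
v=29: a=29^-2·(≡23), b=29^-2·(≡6) mod 29; (23|29)=+1, (6|29)=+1; (−1)^{-2·-2·14}·(+1)^-2·(+1)^-2 = +1.
v=2: v_2(a)=3, v_2(b)=7; units ≡ 7, 1 (mod 8); ε·ε+αω+βω = 1·0+3·0+7·0 ≡ 0  ⇒  (a,b)_2 = +1.
v=5: a=5^3·(≡3), b=5^8·(≡4) mod 5; (3|5)=-1, (4|5)=+1; (−1)^{3·8·2}·(-1)^8·(+1)^3 = +1.
v=7: a=7^0·(≡6), b=7^-1·(≡2) mod 7; (6|7)=-1, (2|7)=+1; (−1)^{0·-1·3}·(-1)^-1·(+1)^0 = -1.
(110, 546 / ℚ) ramifies at {3, 7, 11, 13}: a division algebra.

[3, 7, 11, 13]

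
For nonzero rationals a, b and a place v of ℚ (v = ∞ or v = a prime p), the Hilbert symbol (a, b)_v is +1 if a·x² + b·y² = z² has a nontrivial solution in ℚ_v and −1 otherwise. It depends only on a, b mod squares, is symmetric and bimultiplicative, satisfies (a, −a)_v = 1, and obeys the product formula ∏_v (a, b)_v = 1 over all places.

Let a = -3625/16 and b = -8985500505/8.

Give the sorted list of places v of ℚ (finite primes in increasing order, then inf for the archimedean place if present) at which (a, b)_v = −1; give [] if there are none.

(a, b) ≡ (-145, -263810) mod (ℚ^×)²; places V = {2, 3, 5, 23, 29, 31, 37, ∞}.
(a,b)_5: α=3, u≡1; β=1, v≡3 (mod 5); (1|5)=+1, (3|5)=-1; sign (−1)^0·+1^1·-1^3 = -1.
(a,b)_2: α=-4, β=-3; u≡7, v≡7 (mod 8); ε(u)ε(v)=1·1, αω(v)=-4·0, βω(u)=-3·0; sum ≡ 1  ⇒  -1.
(a,b)_∞: sgn(-145)=−, sgn(-263810)=−, so -1.
(a,b)_37: α=0, u≡7; β=1, v≡12 (mod 37); (7|37)=+1, (12|37)=+1; sign (−1)^0·+1^1·+1^0 = +1.
(a,b)_23: α=0, u≡2; β=1, v≡5 (mod 23); (2|23)=+1, (5|23)=-1; sign (−1)^0·+1^1·-1^0 = +1.
(a,b)_31: α=0, u≡4; β=1, v≡17 (mod 31); (4|31)=+1, (17|31)=-1; sign (−1)^0·+1^1·-1^0 = +1.
(a,b)_29: α=1, u≡23; β=2, v≡17 (mod 29); (23|29)=+1, (17|29)=-1; sign (−1)^0·+1^2·-1^1 = -1.
(a,b)_3: α=0, u≡2; β=4, v≡1 (mod 3); (2|3)=-1, (1|3)=+1; sign (−1)^0·-1^4·+1^0 = +1.
|Ram(-145, -263810)| = 4, even; anisotropic at {2, 5, 29, ∞}.

[2, 5, 29, inf]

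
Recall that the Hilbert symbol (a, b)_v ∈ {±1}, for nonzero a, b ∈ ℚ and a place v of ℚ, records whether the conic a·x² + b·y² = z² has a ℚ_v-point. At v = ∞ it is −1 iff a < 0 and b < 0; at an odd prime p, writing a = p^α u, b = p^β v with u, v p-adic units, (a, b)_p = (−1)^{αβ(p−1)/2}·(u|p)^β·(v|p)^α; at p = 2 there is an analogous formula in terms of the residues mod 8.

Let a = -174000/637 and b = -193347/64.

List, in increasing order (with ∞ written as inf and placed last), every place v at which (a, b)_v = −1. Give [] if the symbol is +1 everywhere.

(a, b) ≡ (-5655, -2387) mod (ℚ^×)²; places V = {2, 3, 5, 7, 11, 13, 29, 31, ∞}.
(a,b)_∞: sgn(-5655)=−, sgn(-2387)=−, so -1.
(a,b)_3: α=1, u≡2; β=4, v≡1 (mod 3); (2|3)=-1, (1|3)=+1; sign (−1)^0·-1^4·+1^1 = +1.
(a,b)_5: α=3, u≡4; β=0, v≡2 (mod 5); (4|5)=+1, (2|5)=-1; sign (−1)^0·+1^0·-1^3 = -1.
(a,b)_13: α=-1, u≡7; β=0, v≡11 (mod 13); (7|13)=-1, (11|13)=-1; sign (−1)^0·-1^0·-1^-1 = -1.
(a,b)_7: α=-2, u≡1; β=1, v≡1 (mod 7); (1|7)=+1, (1|7)=+1; sign (−1)^0·+1^1·+1^-2 = +1.
(a,b)_31: α=0, u≡2; β=1, v≡28 (mod 31); (2|31)=+1, (28|31)=+1; sign (−1)^0·+1^1·+1^0 = +1.
(a,b)_29: α=1, u≡26; β=0, v≡9 (mod 29); (26|29)=-1, (9|29)=+1; sign (−1)^0·-1^0·+1^1 = +1.
(a,b)_11: α=0, u≡2; β=1, v≡5 (mod 11); (2|11)=-1, (5|11)=+1; sign (−1)^0·-1^1·+1^0 = -1.
(a,b)_2: α=4, β=-6; u≡1, v≡5 (mod 8); ε(u)ε(v)=0·0, αω(v)=4·1, βω(u)=-6·0; sum ≡ 0  ⇒  +1.
(-5655, -2387 / ℚ) ramifies at {5, 11, 13, ∞}: a division algebra.

[5, 11, 13, inf]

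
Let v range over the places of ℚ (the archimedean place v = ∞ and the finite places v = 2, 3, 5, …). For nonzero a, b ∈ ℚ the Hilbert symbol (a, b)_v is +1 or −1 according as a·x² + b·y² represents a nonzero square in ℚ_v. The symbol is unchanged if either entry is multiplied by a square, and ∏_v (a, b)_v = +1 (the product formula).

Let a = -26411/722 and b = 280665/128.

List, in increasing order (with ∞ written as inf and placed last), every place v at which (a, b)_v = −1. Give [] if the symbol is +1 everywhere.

Mod squares: a ≡ -22, b ≡ 770. Check v ∈ {∞, 2, 3, 5, 7, 11, 19}.
v=3: a=3^0·(≡2), b=3^6·(≡2) mod 3; (2|3)=-1, (2|3)=-1; (−1)^{0·6·1}·(-1)^6·(-1)^0 = +1.
v=2: v_2(a)=-1, v_2(b)=-7; units ≡ 5, 1 (mod 8); ε·ε+αω+βω = 0·0+-1·0+-7·1 ≡ 1  ⇒  (a,b)_2 = -1.
v=7: a=7^4·(≡3), b=7^1·(≡3) mod 7; (3|7)=-1, (3|7)=-1; (−1)^{4·1·3}·(-1)^1·(-1)^4 = -1.
v=5: a=5^0·(≡2), b=5^1·(≡1) mod 5; (2|5)=-1, (1|5)=+1; (−1)^{0·1·2}·(-1)^1·(+1)^0 = -1.
v=11: a=11^1·(≡9), b=11^1·(≡4) mod 11; (9|11)=+1, (4|11)=+1; (−1)^{1·1·5}·(+1)^1·(+1)^1 = -1.
v=∞: -22 < 0 and 770 > 0  ⇒  (a,b)_∞ = +1.
v=19: a=19^-2·(≡9), b=19^0·(≡12) mod 19; (9|19)=+1, (12|19)=-1; (−1)^{-2·0·9}·(+1)^0·(-1)^-2 = +1.
|Ram(-22, 770)| = 4, even; anisotropic at {2, 5, 7, 11}.

[2, 5, 7, 11]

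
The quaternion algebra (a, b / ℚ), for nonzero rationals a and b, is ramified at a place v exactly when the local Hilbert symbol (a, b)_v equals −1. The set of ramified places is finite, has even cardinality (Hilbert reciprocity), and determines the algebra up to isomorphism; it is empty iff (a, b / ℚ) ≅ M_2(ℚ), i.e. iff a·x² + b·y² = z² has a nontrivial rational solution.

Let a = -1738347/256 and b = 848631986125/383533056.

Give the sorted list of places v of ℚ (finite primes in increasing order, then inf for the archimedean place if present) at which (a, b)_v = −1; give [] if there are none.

(a, b) ≡ (-2067, 1919005) mod (ℚ^×)²; places V = {2, 3, 5, 7, 11, 13, 17, 19, 23, 29, 37, 41, 53, ∞}.
(a,b)_7: α=0, u≡3; β=2, v≡2 (mod 7); (3|7)=-1, (2|7)=+1; sign (−1)^0·-1^2·+1^0 = +1.
(a,b)_29: α=2, u≡19; β=0, v≡8 (mod 29); (19|29)=-1, (8|29)=-1; sign (−1)^0·-1^0·-1^2 = +1.
(a,b)_11: α=0, u≡9; β=1, v≡8 (mod 11); (9|11)=+1, (8|11)=-1; sign (−1)^0·+1^1·-1^0 = +1.
(a,b)_2: α=-8, β=-14; u≡5, v≡5 (mod 8); ε(u)ε(v)=0·0, αω(v)=-8·1, βω(u)=-14·1; sum ≡ 0  ⇒  +1.
(a,b)_23: α=0, u≡13; β=1, v≡17 (mod 23); (13|23)=+1, (17|23)=-1; sign (−1)^0·+1^1·-1^0 = +1.
(a,b)_17: α=0, u≡5; β=-2, v≡7 (mod 17); (5|17)=-1, (7|17)=-1; sign (−1)^0·-1^-2·-1^0 = +1.
(a,b)_5: α=0, u≡3; β=3, v≡4 (mod 5); (3|5)=-1, (4|5)=+1; sign (−1)^0·-1^3·+1^0 = -1.
(a,b)_∞: sgn(-2067)=−, sgn(1919005)=+, so +1.
(a,b)_19: α=0, u≡17; β=2, v≡17 (mod 19); (17|19)=+1, (17|19)=+1; sign (−1)^0·+1^2·+1^0 = +1.
(a,b)_53: α=1, u≡5; β=0, v≡2 (mod 53); (5|53)=-1, (2|53)=-1; sign (−1)^0·-1^0·-1^1 = -1.
(a,b)_3: α=1, u≡1; β=-4, v≡1 (mod 3); (1|3)=+1, (1|3)=+1; sign (−1)^0·+1^-4·+1^1 = +1.
(a,b)_41: α=0, u≡34; β=1, v≡30 (mod 41); (34|41)=-1, (30|41)=-1; sign (−1)^0·-1^1·-1^0 = -1.
(a,b)_37: α=0, u≡29; β=1, v≡25 (mod 37); (29|37)=-1, (25|37)=+1; sign (−1)^0·-1^1·+1^0 = -1.
(a,b)_13: α=1, u≡10; β=0, v≡4 (mod 13); (10|13)=+1, (4|13)=+1; sign (−1)^0·+1^0·+1^1 = +1.
(-2067, 1919005 / ℚ) ramifies at {5, 37, 41, 53}: a division algebra.

[5, 37, 41, 53]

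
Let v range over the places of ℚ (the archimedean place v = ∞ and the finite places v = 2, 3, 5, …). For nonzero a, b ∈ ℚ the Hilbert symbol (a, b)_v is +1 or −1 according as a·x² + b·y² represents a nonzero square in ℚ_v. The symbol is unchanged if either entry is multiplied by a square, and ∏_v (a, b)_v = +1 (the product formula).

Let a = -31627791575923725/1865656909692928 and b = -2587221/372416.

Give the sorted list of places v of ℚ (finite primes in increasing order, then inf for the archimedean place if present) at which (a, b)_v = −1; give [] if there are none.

[7, inf]

Mod squares: a ≡ -462, b ≡ -231. Check v ∈ {∞, 2, 3, 5, 7, 11, 13, 17, 23}.
v=∞: -462 < 0 and -231 < 0  ⇒  (a,b)_∞ = -1.
v=2: v_2(a)=-21, v_2(b)=-6; units ≡ 1, 1 (mod 8); ε·ε+αω+βω = 0·0+-21·0+-6·0 ≡ 0  ⇒  (a,b)_2 = +1.
v=11: a=11^-1·(≡10), b=11^-1·(≡5) mod 11; (10|11)=-1, (5|11)=+1; (−1)^{-1·-1·5}·(-1)^-1·(+1)^-1 = +1.
v=7: a=7^3·(≡4), b=7^1·(≡2) mod 7; (4|7)=+1, (2|7)=+1; (−1)^{3·1·3}·(+1)^1·(+1)^3 = -1.
v=23: a=23^-4·(≡10), b=23^-2·(≡15) mod 23; (10|23)=-1, (15|23)=-1; (−1)^{-4·-2·11}·(-1)^-2·(-1)^-4 = +1.
v=5: a=5^2·(≡2), b=5^0·(≡4) mod 5; (2|5)=-1, (4|5)=+1; (−1)^{2·0·2}·(-1)^0·(+1)^2 = +1.
v=17: a=17^-2·(≡7), b=17^0·(≡14) mod 17; (7|17)=-1, (14|17)=-1; (−1)^{-2·0·8}·(-1)^0·(-1)^-2 = +1.
v=3: a=3^17·(≡2), b=3^7·(≡1) mod 3; (2|3)=-1, (1|3)=+1; (−1)^{17·7·1}·(-1)^7·(+1)^17 = +1.
v=13: a=13^4·(≡6), b=13^2·(≡1) mod 13; (6|13)=-1, (1|13)=+1; (−1)^{4·2·6}·(-1)^2·(+1)^4 = +1.
|Ram(-462, -231)| = 2, even; anisotropic at {7, ∞}.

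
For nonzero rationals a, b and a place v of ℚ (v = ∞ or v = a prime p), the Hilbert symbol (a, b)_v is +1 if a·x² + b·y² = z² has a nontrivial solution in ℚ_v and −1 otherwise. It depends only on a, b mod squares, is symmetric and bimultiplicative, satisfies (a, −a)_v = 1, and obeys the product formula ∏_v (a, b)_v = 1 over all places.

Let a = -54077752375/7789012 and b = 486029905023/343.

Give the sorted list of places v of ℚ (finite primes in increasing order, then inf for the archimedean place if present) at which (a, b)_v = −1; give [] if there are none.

[3, 7, 19, 23, 31, 37]

(a, b) ≡ (-565915, 6431397609) mod (ℚ^×)²; places V = {2, 3, 5, 7, 11, 13, 19, 23, 31, 37, 47, ∞}.
(a,b)_5: α=3, u≡3; β=0, v≡1 (mod 5); (3|5)=-1, (1|5)=+1; sign (−1)^0·-1^0·+1^3 = +1.
(a,b)_2: α=-2, β=0; u≡5, v≡1 (mod 8); ε(u)ε(v)=0·0, αω(v)=-2·0, βω(u)=0·1; sum ≡ 0  ⇒  +1.
(a,b)_11: α=-4, u≡6; β=0, v≡7 (mod 11); (6|11)=-1, (7|11)=-1; sign (−1)^0·-1^0·-1^-4 = +1.
(a,b)_19: α=-1, u≡17; β=1, v≡4 (mod 19); (17|19)=+1, (4|19)=+1; sign (−1)^1·+1^1·+1^-1 = -1.
(a,b)_13: α=0, u≡12; β=1, v≡2 (mod 13); (12|13)=+1, (2|13)=-1; sign (−1)^0·+1^1·-1^0 = +1.
(a,b)_7: α=-1, u≡6; β=-3, v≡5 (mod 7); (6|7)=-1, (5|7)=-1; sign (−1)^1·-1^-3·-1^-1 = -1.
(a,b)_23: α=3, u≡15; β=3, v≡19 (mod 23); (15|23)=-1, (19|23)=-1; sign (−1)^1·-1^3·-1^3 = -1.
(a,b)_3: α=0, u≡2; β=1, v≡1 (mod 3); (2|3)=-1, (1|3)=+1; sign (−1)^0·-1^1·+1^0 = -1.
(a,b)_37: α=1, u≡14; β=1, v≡36 (mod 37); (14|37)=-1, (36|37)=+1; sign (−1)^0·-1^1·+1^1 = -1.
(a,b)_∞: sgn(-565915)=−, sgn(6431397609)=+, so +1.
(a,b)_31: α=2, u≡29; β=1, v≡10 (mod 31); (29|31)=-1, (10|31)=+1; sign (−1)^0·-1^1·+1^2 = -1.
(a,b)_47: α=0, u≡9; β=1, v≡9 (mod 47); (9|47)=+1, (9|47)=+1; sign (−1)^0·+1^1·+1^0 = +1.
Ram(-565915, 6431397609) = {3, 7, 19, 23, 31, 37}; no ℚ_3-point on the conic.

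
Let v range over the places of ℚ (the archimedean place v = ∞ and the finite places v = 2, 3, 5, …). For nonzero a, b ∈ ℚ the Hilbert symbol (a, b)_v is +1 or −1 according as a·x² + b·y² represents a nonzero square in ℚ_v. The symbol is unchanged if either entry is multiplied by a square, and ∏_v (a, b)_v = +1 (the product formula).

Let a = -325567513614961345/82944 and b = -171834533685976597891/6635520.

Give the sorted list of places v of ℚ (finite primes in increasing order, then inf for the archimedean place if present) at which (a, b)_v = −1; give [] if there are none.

[13, 29, 41, inf]

(a, b) ≡ (-957145, -61295) mod (ℚ^×)²; places V = {2, 3, 5, 7, 13, 17, 23, 29, 41, ∞}.
(a,b)_3: α=-4, u≡2; β=-4, v≡1 (mod 3); (2|3)=-1, (1|3)=+1; sign (−1)^0·-1^-4·+1^-4 = +1.
(a,b)_17: α=2, u≡6; β=2, v≡14 (mod 17); (6|17)=-1, (14|17)=-1; sign (−1)^0·-1^2·-1^2 = +1.
(a,b)_13: α=4, u≡2; β=5, v≡12 (mod 13); (2|13)=-1, (12|13)=+1; sign (−1)^0·-1^5·+1^4 = -1.
(a,b)_∞: sgn(-957145)=−, sgn(-61295)=−, so -1.
(a,b)_2: α=-10, β=-14; u≡7, v≡1 (mod 8); ε(u)ε(v)=1·0, αω(v)=-10·0, βω(u)=-14·0; sum ≡ 0  ⇒  +1.
(a,b)_29: α=3, u≡27; β=4, v≡11 (mod 29); (27|29)=-1, (11|29)=-1; sign (−1)^0·-1^4·-1^3 = -1.
(a,b)_23: α=1, u≡22; β=1, v≡16 (mod 23); (22|23)=-1, (16|23)=+1; sign (−1)^1·-1^1·+1^1 = +1.
(a,b)_41: α=1, u≡39; β=1, v≡3 (mod 41); (39|41)=+1, (3|41)=-1; sign (−1)^0·+1^1·-1^1 = -1.
(a,b)_5: α=1, u≡4; β=-1, v≡1 (mod 5); (4|5)=+1, (1|5)=+1; sign (−1)^0·+1^-1·+1^1 = +1.
(a,b)_7: α=3, u≡6; β=4, v≡1 (mod 7); (6|7)=-1, (1|7)=+1; sign (−1)^0·-1^4·+1^3 = +1.
|Ram(-957145, -61295)| = 4, even; anisotropic at {13, 29, 41, ∞}.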